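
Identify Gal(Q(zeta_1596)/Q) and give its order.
|Gal(Q(zeta_1596)/Q)| = phi(1596) = 432; group ≅ (Z/1596Z)^* ≅ Z/2Z × Z/2Z × Z/6Z × Z/18Z

The n-th cyclotomic polynomial Φ_1596(x) is the minimal polynomial of zeta_1596 over Q and has degree phi(1596) = 432. So Q(zeta_1596) is a degree-432 Galois extension with Galois group (Z/1596Z)^*. By CRT, (Z/1596Z)^* ≅ (Z/4Z)^* × (Z/3Z)^* × (Z/7Z)^* × (Z/19Z)^*. Each prime-power unit group is (Z/4Z)^* ≅ Z/2Z; (Z/3Z)^* ≅ Z/2Z; (Z/7Z)^* ≅ Z/6Z; (Z/19Z)^* ≅ Z/18Z. Hence Gal(Q(zeta_1596)/Q) ≅ Z/2Z × Z/2Z × Z/6Z × Z/18Z.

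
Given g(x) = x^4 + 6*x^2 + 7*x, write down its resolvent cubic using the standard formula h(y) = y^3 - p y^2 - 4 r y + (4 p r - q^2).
h(y) = y^3 - 6*y^2 - 49

Identify coefficients: p = 6, q = 7, r = 0.
Plug into h(y) = y^3 - p y^2 - 4 r y + (4 p r - q^2):
  h(y) = y^3 - (6) y^2 - 4*(0) y + (4*(6)*(0) - (7)^2)
       = y^3 + (-6) y^2 + (0) y + (-49).
Simplifying: h(y) = y^3 - 6*y^2 - 49.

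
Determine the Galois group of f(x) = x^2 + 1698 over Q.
Gal(K/Q) = Z/2Z (cyclic of order 2)

x^2 + 1698 is irreducible over Q since -1698 is not a rational square. The splitting field Q(sqrt(-1698)) has degree 2 over Q, and its unique nontrivial automorphism is sqrt(-1698) ↦ -sqrt(-1698). Hence Gal(Q(sqrt(-1698))/Q) = Z/2Z.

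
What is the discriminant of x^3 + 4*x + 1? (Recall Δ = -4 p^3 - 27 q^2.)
Δ = -283

For a depressed cubic x^3 + p x + q the discriminant is Δ = -4 p^3 - 27 q^2 = -4*(4)^3 - 27*(1)^2 = -256 - 27 = -283.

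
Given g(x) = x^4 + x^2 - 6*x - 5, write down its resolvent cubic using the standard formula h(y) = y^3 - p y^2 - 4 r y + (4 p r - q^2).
h(y) = y^3 - y^2 + 20*y - 56

Identify coefficients: p = 1, q = -6, r = -5.
Plug into h(y) = y^3 - p y^2 - 4 r y + (4 p r - q^2):
  h(y) = y^3 - (1) y^2 - 4*(-5) y + (4*(1)*(-5) - (-6)^2)
       = y^3 + (-1) y^2 + (20) y + (-56).
Simplifying: h(y) = y^3 - y^2 + 20*y - 56.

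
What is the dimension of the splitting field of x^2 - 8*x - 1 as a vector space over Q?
[K:Q] = 2

The discriminant of x^2 + (-8)*x + (-1) is b^2 - 4c = 64 - (-4) = 68. Since 68 is not a perfect square in Q, the polynomial is irreducible over Q. Its two roots generate a degree-2 extension, so [K:Q] = 2.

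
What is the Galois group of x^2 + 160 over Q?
Gal(K/Q) = Z/2Z (cyclic of order 2)

x^2 + 160 is irreducible over Q since -160 is not a rational square. The splitting field Q(sqrt(-160)) has degree 2 over Q, and its unique nontrivial automorphism is sqrt(-160) ↦ -sqrt(-160). Hence Gal(Q(sqrt(-160))/Q) = Z/2Z.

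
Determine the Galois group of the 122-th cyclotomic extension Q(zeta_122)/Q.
|Gal(Q(zeta_122)/Q)| = phi(122) = 60; group ≅ (Z/122Z)^* ≅ Z/60Z

The n-th cyclotomic polynomial Φ_122(x) is the minimal polynomial of zeta_122 over Q and has degree phi(122) = 60. So Q(zeta_122) is a degree-60 Galois extension with Galois group (Z/122Z)^*. By CRT, (Z/122Z)^* ≅ (Z/2Z)^* × (Z/61Z)^*. Each prime-power unit group is (Z/2Z)^* ≅ trivial group (order 1); (Z/61Z)^* ≅ Z/60Z. Hence Gal(Q(zeta_122)/Q) ≅ Z/60Z.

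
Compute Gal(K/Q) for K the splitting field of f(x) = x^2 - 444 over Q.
Gal(K/Q) = Z/2Z (cyclic of order 2)

x^2 - 444 is irreducible over Q since 444 is not a rational square. The splitting field Q(sqrt(444)) has degree 2 over Q, and its unique nontrivial automorphism is sqrt(444) ↦ -sqrt(444). Hence Gal(Q(sqrt(444))/Q) = Z/2Z.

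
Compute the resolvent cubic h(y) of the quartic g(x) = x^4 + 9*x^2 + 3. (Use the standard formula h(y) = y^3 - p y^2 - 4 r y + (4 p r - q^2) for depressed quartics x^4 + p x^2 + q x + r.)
h(y) = y^3 - 9*y^2 - 12*y + 108

Identify coefficients: p = 9, q = 0, r = 3.
Plug into h(y) = y^3 - p y^2 - 4 r y + (4 p r - q^2):
  h(y) = y^3 - (9) y^2 - 4*(3) y + (4*(9)*(3) - (0)^2)
       = y^3 + (-9) y^2 + (-12) y + (108).
Simplifying: h(y) = y^3 - 9*y^2 - 12*y + 108.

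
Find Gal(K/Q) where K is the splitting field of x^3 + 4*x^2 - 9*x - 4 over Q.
Gal(K/Q) = A_3 (cyclic of order 3)

Compute the discriminant of x^3 + (4)*x^2 + (-9)*x + (-4): Δ = 7396. Since Δ is a perfect square (Δ = 86^2), the Galois group is contained in A_3. Irreducibility forces the group to be transitive on three roots, so Gal = A_3.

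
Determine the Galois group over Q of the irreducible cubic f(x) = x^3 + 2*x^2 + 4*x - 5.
Gal(K/Q) = S_3 (symmetric group of order 6)

Compute the discriminant of x^3 + (2)*x^2 + (4)*x + (-5): Δ = -1427. Since Δ is not a rational square, the Galois group is not contained in A_3; it must be the full S_3 (irreducibility of the cubic rules out anything smaller).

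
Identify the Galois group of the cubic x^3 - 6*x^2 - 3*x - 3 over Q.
Gal(K/Q) = S_3 (symmetric group of order 6)

Compute the discriminant of x^3 + (-6)*x^2 + (-3)*x + (-3): Δ = -3375. Since Δ is not a rational square, the Galois group is not contained in A_3; it must be the full S_3 (irreducibility of the cubic rules out anything smaller).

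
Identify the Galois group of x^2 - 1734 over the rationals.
Gal(K/Q) = Z/2Z (cyclic of order 2)

x^2 - 1734 is irreducible over Q since 1734 is not a rational square. The splitting field Q(sqrt(1734)) has degree 2 over Q, and its unique nontrivial automorphism is sqrt(1734) ↦ -sqrt(1734). Hence Gal(Q(sqrt(1734))/Q) = Z/2Z.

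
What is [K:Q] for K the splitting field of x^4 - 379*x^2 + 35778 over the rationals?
[K:Q] = 4

f factors as (x^2 - 178)(x^2 - 201); the splitting field is K = Q(sqrt(178), sqrt(201)). Since 178, 201, and 35778 are all non-squares in Q, the three subfields Q(sqrt(178)), Q(sqrt(201)), Q(sqrt(35778)) are distinct degree-2 extensions, so [K:Q] = 4 (Klein four Galois group).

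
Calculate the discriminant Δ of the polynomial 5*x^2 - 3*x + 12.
Δ = -231

For a quadratic a x^2 + b x + c the discriminant is Δ = b^2 - 4ac = (-3)^2 - 4*(5)*(12) = 9 - (240) = -231.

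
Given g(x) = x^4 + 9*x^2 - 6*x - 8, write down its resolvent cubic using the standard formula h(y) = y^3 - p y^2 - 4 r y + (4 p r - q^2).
h(y) = y^3 - 9*y^2 + 32*y - 324

Identify coefficients: p = 9, q = -6, r = -8.
Plug into h(y) = y^3 - p y^2 - 4 r y + (4 p r - q^2):
  h(y) = y^3 - (9) y^2 - 4*(-8) y + (4*(9)*(-8) - (-6)^2)
       = y^3 + (-9) y^2 + (32) y + (-324).
Simplifying: h(y) = y^3 - 9*y^2 + 32*y - 324.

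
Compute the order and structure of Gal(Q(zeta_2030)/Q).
|Gal(Q(zeta_2030)/Q)| = phi(2030) = 672; group ≅ (Z/2030Z)^* ≅ Z/4Z × Z/6Z × Z/28Z

The n-th cyclotomic polynomial Φ_2030(x) is the minimal polynomial of zeta_2030 over Q and has degree phi(2030) = 672. So Q(zeta_2030) is a degree-672 Galois extension with Galois group (Z/2030Z)^*. By CRT, (Z/2030Z)^* ≅ (Z/2Z)^* × (Z/5Z)^* × (Z/7Z)^* × (Z/29Z)^*. Each prime-power unit group is (Z/2Z)^* ≅ trivial group (order 1); (Z/5Z)^* ≅ Z/4Z; (Z/7Z)^* ≅ Z/6Z; (Z/29Z)^* ≅ Z/28Z. Hence Gal(Q(zeta_2030)/Q) ≅ Z/4Z × Z/6Z × Z/28Z.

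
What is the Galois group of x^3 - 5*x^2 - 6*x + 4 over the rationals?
Gal(K/Q) = S_3 (symmetric group of order 6)

Compute the discriminant of x^3 + (-5)*x^2 + (-6)*x + (4): Δ = 5492. Since Δ is not a rational square, the Galois group is not contained in A_3; it must be the full S_3 (irreducibility of the cubic rules out anything smaller).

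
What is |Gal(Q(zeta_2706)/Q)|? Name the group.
|Gal(Q(zeta_2706)/Q)| = phi(2706) = 800; group ≅ (Z/2706Z)^* ≅ Z/2Z × Z/10Z × Z/40Z

The n-th cyclotomic polynomial Φ_2706(x) is the minimal polynomial of zeta_2706 over Q and has degree phi(2706) = 800. So Q(zeta_2706) is a degree-800 Galois extension with Galois group (Z/2706Z)^*. By CRT, (Z/2706Z)^* ≅ (Z/2Z)^* × (Z/3Z)^* × (Z/11Z)^* × (Z/41Z)^*. Each prime-power unit group is (Z/2Z)^* ≅ trivial group (order 1); (Z/3Z)^* ≅ Z/2Z; (Z/11Z)^* ≅ Z/10Z; (Z/41Z)^* ≅ Z/40Z. Hence Gal(Q(zeta_2706)/Q) ≅ Z/2Z × Z/10Z × Z/40Z.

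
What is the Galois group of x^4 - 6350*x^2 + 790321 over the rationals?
Gal(K/Q) = Z/2Z (cyclic of order 2)

f factors as (x^2 - 127)(x^2 - 6223), so the splitting field is K = Q(sqrt(127), sqrt(6223)). The squarefree part of 127 is 127 and the squarefree part of 6223 is also 127, so sqrt(127) and sqrt(6223) are both rational multiples of sqrt(127). Hence Q(sqrt(127)) = Q(sqrt(6223)) = Q(sqrt(127)), and the splitting field collapses to a single degree-2 extension with Galois group Z/2Z.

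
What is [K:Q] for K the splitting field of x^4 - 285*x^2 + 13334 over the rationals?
[K:Q] = 4

f factors as (x^2 - 226)(x^2 - 59); the splitting field is K = Q(sqrt(226), sqrt(59)). Since 226, 59, and 13334 are all non-squares in Q, the three subfields Q(sqrt(226)), Q(sqrt(59)), Q(sqrt(13334)) are distinct degree-2 extensions, so [K:Q] = 4 (Klein four Galois group).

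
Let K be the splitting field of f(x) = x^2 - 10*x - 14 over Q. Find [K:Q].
[K:Q] = 2

The discriminant of x^2 + (-10)*x + (-14) is b^2 - 4c = 100 - (-56) = 156. Since 156 is not a perfect square in Q, the polynomial is irreducible over Q. Its two roots generate a degree-2 extension, so [K:Q] = 2.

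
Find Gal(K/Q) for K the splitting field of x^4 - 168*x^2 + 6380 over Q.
Gal(K/Q) = V_4 (Klein four-group, Z/2Z × Z/2Z)

f factors as (x^2 - 110)(x^2 - 58), so the splitting field is K = Q(sqrt(110), sqrt(58)). The elements 110, 58, 6380 are all non-squares in Q, so sqrt(110) and sqrt(58) generate independent quadratic extensions. Thus [K:Q] = 4 and Gal(K/Q) is generated by the two order-2 automorphisms sqrt(110) ↦ -sqrt(110) and sqrt(58) ↦ -sqrt(58), giving V_4.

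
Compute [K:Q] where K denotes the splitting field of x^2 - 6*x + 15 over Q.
[K:Q] = 2

The discriminant of x^2 + (-6)*x + (15) is b^2 - 4c = 36 - (60) = -24. Since -24 is not a perfect square in Q, the polynomial is irreducible over Q. Its two roots generate a degree-2 extension, so [K:Q] = 2.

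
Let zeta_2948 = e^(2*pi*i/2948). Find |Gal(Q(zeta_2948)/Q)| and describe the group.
|Gal(Q(zeta_2948)/Q)| = phi(2948) = 1320; group ≅ (Z/2948Z)^* ≅ Z/2Z × Z/10Z × Z/66Z

The n-th cyclotomic polynomial Φ_2948(x) is the minimal polynomial of zeta_2948 over Q and has degree phi(2948) = 1320. So Q(zeta_2948) is a degree-1320 Galois extension with Galois group (Z/2948Z)^*. By CRT, (Z/2948Z)^* ≅ (Z/4Z)^* × (Z/11Z)^* × (Z/67Z)^*. Each prime-power unit group is (Z/4Z)^* ≅ Z/2Z; (Z/11Z)^* ≅ Z/10Z; (Z/67Z)^* ≅ Z/66Z. Hence Gal(Q(zeta_2948)/Q) ≅ Z/2Z × Z/10Z × Z/66Z.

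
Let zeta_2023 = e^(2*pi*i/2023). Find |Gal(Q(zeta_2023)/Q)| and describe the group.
|Gal(Q(zeta_2023)/Q)| = phi(2023) = 1632; group ≅ (Z/2023Z)^* ≅ Z/6Z × Z/272Z

The n-th cyclotomic polynomial Φ_2023(x) is the minimal polynomial of zeta_2023 over Q and has degree phi(2023) = 1632. So Q(zeta_2023) is a degree-1632 Galois extension with Galois group (Z/2023Z)^*. By CRT, (Z/2023Z)^* ≅ (Z/7Z)^* × (Z/289Z)^*. Each prime-power unit group is (Z/7Z)^* ≅ Z/6Z; (Z/289Z)^* ≅ Z/272Z. Hence Gal(Q(zeta_2023)/Q) ≅ Z/6Z × Z/272Z.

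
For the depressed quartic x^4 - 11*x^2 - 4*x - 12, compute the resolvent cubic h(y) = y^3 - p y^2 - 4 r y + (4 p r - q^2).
h(y) = y^3 + 11*y^2 + 48*y + 512

Identify coefficients: p = -11, q = -4, r = -12.
Plug into h(y) = y^3 - p y^2 - 4 r y + (4 p r - q^2):
  h(y) = y^3 - (-11) y^2 - 4*(-12) y + (4*(-11)*(-12) - (-4)^2)
       = y^3 + (11) y^2 + (48) y + (512).
Simplifying: h(y) = y^3 + 11*y^2 + 48*y + 512.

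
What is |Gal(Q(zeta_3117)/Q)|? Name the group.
|Gal(Q(zeta_3117)/Q)| = phi(3117) = 2076; group ≅ (Z/3117Z)^* ≅ Z/2Z × Z/1038Z

The n-th cyclotomic polynomial Φ_3117(x) is the minimal polynomial of zeta_3117 over Q and has degree phi(3117) = 2076. So Q(zeta_3117) is a degree-2076 Galois extension with Galois group (Z/3117Z)^*. By CRT, (Z/3117Z)^* ≅ (Z/3Z)^* × (Z/1039Z)^*. Each prime-power unit group is (Z/3Z)^* ≅ Z/2Z; (Z/1039Z)^* ≅ Z/1038Z. Hence Gal(Q(zeta_3117)/Q) ≅ Z/2Z × Z/1038Z.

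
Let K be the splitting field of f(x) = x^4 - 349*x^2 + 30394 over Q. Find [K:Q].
[K:Q] = 4

f factors as (x^2 - 167)(x^2 - 182); the splitting field is K = Q(sqrt(167), sqrt(182)). Since 167, 182, and 30394 are all non-squares in Q, the three subfields Q(sqrt(167)), Q(sqrt(182)), Q(sqrt(30394)) are distinct degree-2 extensions, so [K:Q] = 4 (Klein four Galois group).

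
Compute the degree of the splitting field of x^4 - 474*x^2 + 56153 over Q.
[K:Q] = 4

f factors as (x^2 - 241)(x^2 - 233); the splitting field is K = Q(sqrt(241), sqrt(233)). Since 241, 233, and 56153 are all non-squares in Q, the three subfields Q(sqrt(241)), Q(sqrt(233)), Q(sqrt(56153)) are distinct degree-2 extensions, so [K:Q] = 4 (Klein four Galois group).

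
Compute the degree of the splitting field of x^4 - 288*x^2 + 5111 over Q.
[K:Q] = 4

f factors as (x^2 - 269)(x^2 - 19); the splitting field is K = Q(sqrt(269), sqrt(19)). Since 269, 19, and 5111 are all non-squares in Q, the three subfields Q(sqrt(269)), Q(sqrt(19)), Q(sqrt(5111)) are distinct degree-2 extensions, so [K:Q] = 4 (Klein four Galois group).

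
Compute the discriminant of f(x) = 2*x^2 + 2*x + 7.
Δ = -52

For a quadratic a x^2 + b x + c the discriminant is Δ = b^2 - 4ac = (2)^2 - 4*(2)*(7) = 4 - (56) = -52.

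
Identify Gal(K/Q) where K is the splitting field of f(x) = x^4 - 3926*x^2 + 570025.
Gal(K/Q) = Z/2Z (cyclic of order 2)

f factors as (x^2 - 151)(x^2 - 3775), so the splitting field is K = Q(sqrt(151), sqrt(3775)). The squarefree part of 151 is 151 and the squarefree part of 3775 is also 151, so sqrt(151) and sqrt(3775) are both rational multiples of sqrt(151). Hence Q(sqrt(151)) = Q(sqrt(3775)) = Q(sqrt(151)), and the splitting field collapses to a single degree-2 extension with Galois group Z/2Z.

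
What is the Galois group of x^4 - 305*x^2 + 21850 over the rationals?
Gal(K/Q) = V_4 (Klein four-group, Z/2Z × Z/2Z)

f factors as (x^2 - 115)(x^2 - 190), so the splitting field is K = Q(sqrt(115), sqrt(190)). The elements 115, 190, 21850 are all non-squares in Q, so sqrt(115) and sqrt(190) generate independent quadratic extensions. Thus [K:Q] = 4 and Gal(K/Q) is generated by the two order-2 automorphisms sqrt(115) ↦ -sqrt(115) and sqrt(190) ↦ -sqrt(190), giving V_4.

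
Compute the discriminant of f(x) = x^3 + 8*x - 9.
Δ = -4235

For a depressed cubic x^3 + p x + q the discriminant is Δ = -4 p^3 - 27 q^2 = -4*(8)^3 - 27*(-9)^2 = -2048 - 2187 = -4235.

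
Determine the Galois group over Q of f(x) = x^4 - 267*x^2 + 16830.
Gal(K/Q) = V_4 (Klein four-group, Z/2Z × Z/2Z)

f factors as (x^2 - 165)(x^2 - 102), so the splitting field is K = Q(sqrt(165), sqrt(102)). The elements 165, 102, 16830 are all non-squares in Q, so sqrt(165) and sqrt(102) generate independent quadratic extensions. Thus [K:Q] = 4 and Gal(K/Q) is generated by the two order-2 automorphisms sqrt(165) ↦ -sqrt(165) and sqrt(102) ↦ -sqrt(102), giving V_4.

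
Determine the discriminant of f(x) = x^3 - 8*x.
Δ = 2048

For a depressed cubic x^3 + p x + q the discriminant is Δ = -4 p^3 - 27 q^2 = -4*(-8)^3 - 27*(0)^2 = 2048 - 0 = 2048.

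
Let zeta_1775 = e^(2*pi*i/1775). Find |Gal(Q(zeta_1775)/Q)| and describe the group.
|Gal(Q(zeta_1775)/Q)| = phi(1775) = 1400; group ≅ (Z/1775Z)^* ≅ Z/20Z × Z/70Z

The n-th cyclotomic polynomial Φ_1775(x) is the minimal polynomial of zeta_1775 over Q and has degree phi(1775) = 1400. So Q(zeta_1775) is a degree-1400 Galois extension with Galois group (Z/1775Z)^*. By CRT, (Z/1775Z)^* ≅ (Z/25Z)^* × (Z/71Z)^*. Each prime-power unit group is (Z/25Z)^* ≅ Z/20Z; (Z/71Z)^* ≅ Z/70Z. Hence Gal(Q(zeta_1775)/Q) ≅ Z/20Z × Z/70Z.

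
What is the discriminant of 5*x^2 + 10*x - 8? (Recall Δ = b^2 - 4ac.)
Δ = 260

For a quadratic a x^2 + b x + c the discriminant is Δ = b^2 - 4ac = (10)^2 - 4*(5)*(-8) = 100 - (-160) = 260.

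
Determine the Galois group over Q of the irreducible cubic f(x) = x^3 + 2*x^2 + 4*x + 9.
Gal(K/Q) = S_3 (symmetric group of order 6)

Compute the discriminant of x^3 + (2)*x^2 + (4)*x + (9): Δ = -1371. Since Δ is not a rational square, the Galois group is not contained in A_3; it must be the full S_3 (irreducibility of the cubic rules out anything smaller).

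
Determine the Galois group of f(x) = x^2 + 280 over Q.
Gal(K/Q) = Z/2Z (cyclic of order 2)

x^2 + 280 is irreducible over Q since -280 is not a rational square. The splitting field Q(sqrt(-280)) has degree 2 over Q, and its unique nontrivial automorphism is sqrt(-280) ↦ -sqrt(-280). Hence Gal(Q(sqrt(-280))/Q) = Z/2Z.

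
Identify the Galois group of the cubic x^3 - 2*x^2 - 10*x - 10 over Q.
Gal(K/Q) = S_3 (symmetric group of order 6)

Compute the discriminant of x^3 + (-2)*x^2 + (-10)*x + (-10): Δ = -2220. Since Δ is not a rational square, the Galois group is not contained in A_3; it must be the full S_3 (irreducibility of the cubic rules out anything smaller).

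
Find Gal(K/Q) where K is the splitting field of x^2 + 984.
Gal(K/Q) = Z/2Z (cyclic of order 2)

x^2 + 984 is irreducible over Q since -984 is not a rational square. The splitting field Q(sqrt(-984)) has degree 2 over Q, and its unique nontrivial automorphism is sqrt(-984) ↦ -sqrt(-984). Hence Gal(Q(sqrt(-984))/Q) = Z/2Z.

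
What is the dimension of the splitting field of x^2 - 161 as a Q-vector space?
[K:Q] = 2

The polynomial x^2 - 161 is irreducible over Q since 161 is not a perfect square. Its splitting field is Q(sqrt(161)), which has degree 2 over Q.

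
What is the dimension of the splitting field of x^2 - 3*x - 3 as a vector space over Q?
[K:Q] = 2

The discriminant of x^2 + (-3)*x + (-3) is b^2 - 4c = 9 - (-12) = 21. Since 21 is not a perfect square in Q, the polynomial is irreducible over Q. Its two roots generate a degree-2 extension, so [K:Q] = 2.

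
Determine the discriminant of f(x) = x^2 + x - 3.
Δ = 13

For a quadratic a x^2 + b x + c the discriminant is Δ = b^2 - 4ac = (1)^2 - 4*(1)*(-3) = 1 - (-12) = 13.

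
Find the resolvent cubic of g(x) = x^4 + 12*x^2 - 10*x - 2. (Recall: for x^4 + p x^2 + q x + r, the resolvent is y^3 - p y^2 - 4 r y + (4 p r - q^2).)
h(y) = y^3 - 12*y^2 + 8*y - 196

Identify coefficients: p = 12, q = -10, r = -2.
Plug into h(y) = y^3 - p y^2 - 4 r y + (4 p r - q^2):
  h(y) = y^3 - (12) y^2 - 4*(-2) y + (4*(12)*(-2) - (-10)^2)
       = y^3 + (-12) y^2 + (8) y + (-196).
Simplifying: h(y) = y^3 - 12*y^2 + 8*y - 196.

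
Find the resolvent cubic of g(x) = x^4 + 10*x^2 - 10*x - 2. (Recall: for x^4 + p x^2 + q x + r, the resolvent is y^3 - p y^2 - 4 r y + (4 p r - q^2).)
h(y) = y^3 - 10*y^2 + 8*y - 180

Identify coefficients: p = 10, q = -10, r = -2.
Plug into h(y) = y^3 - p y^2 - 4 r y + (4 p r - q^2):
  h(y) = y^3 - (10) y^2 - 4*(-2) y + (4*(10)*(-2) - (-10)^2)
       = y^3 + (-10) y^2 + (8) y + (-180).
Simplifying: h(y) = y^3 - 10*y^2 + 8*y - 180.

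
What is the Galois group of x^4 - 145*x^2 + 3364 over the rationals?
Gal(K/Q) = Z/2Z (cyclic of order 2)

f factors as (x^2 - 116)(x^2 - 29), so the splitting field is K = Q(sqrt(116), sqrt(29)). The squarefree part of 116 is 29 and the squarefree part of 29 is also 29, so sqrt(116) and sqrt(29) are both rational multiples of sqrt(29). Hence Q(sqrt(116)) = Q(sqrt(29)) = Q(sqrt(29)), and the splitting field collapses to a single degree-2 extension with Galois group Z/2Z.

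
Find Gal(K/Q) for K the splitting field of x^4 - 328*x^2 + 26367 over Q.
Gal(K/Q) = V_4 (Klein four-group, Z/2Z × Z/2Z)

f factors as (x^2 - 141)(x^2 - 187), so the splitting field is K = Q(sqrt(141), sqrt(187)). The elements 141, 187, 26367 are all non-squares in Q, so sqrt(141) and sqrt(187) generate independent quadratic extensions. Thus [K:Q] = 4 and Gal(K/Q) is generated by the two order-2 automorphisms sqrt(141) ↦ -sqrt(141) and sqrt(187) ↦ -sqrt(187), giving V_4.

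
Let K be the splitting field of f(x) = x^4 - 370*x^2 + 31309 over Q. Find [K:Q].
[K:Q] = 4

f factors as (x^2 - 239)(x^2 - 131); the splitting field is K = Q(sqrt(239), sqrt(131)). Since 239, 131, and 31309 are all non-squares in Q, the three subfields Q(sqrt(239)), Q(sqrt(131)), Q(sqrt(31309)) are distinct degree-2 extensions, so [K:Q] = 4 (Klein four Galois group).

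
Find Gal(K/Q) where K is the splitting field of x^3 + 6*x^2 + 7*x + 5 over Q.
Gal(K/Q) = S_3 (symmetric group of order 6)

Compute the discriminant of x^3 + (6)*x^2 + (7)*x + (5): Δ = -823. Since Δ is not a rational square, the Galois group is not contained in A_3; it must be the full S_3 (irreducibility of the cubic rules out anything smaller).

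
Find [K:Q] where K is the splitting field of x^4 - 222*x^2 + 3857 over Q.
[K:Q] = 4

f factors as (x^2 - 19)(x^2 - 203); the splitting field is K = Q(sqrt(19), sqrt(203)). Since 19, 203, and 3857 are all non-squares in Q, the three subfields Q(sqrt(19)), Q(sqrt(203)), Q(sqrt(3857)) are distinct degree-2 extensions, so [K:Q] = 4 (Klein four Galois group).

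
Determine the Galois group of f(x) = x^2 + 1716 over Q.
Gal(K/Q) = Z/2Z (cyclic of order 2)

x^2 + 1716 is irreducible over Q since -1716 is not a rational square. The splitting field Q(sqrt(-1716)) has degree 2 over Q, and its unique nontrivial automorphism is sqrt(-1716) ↦ -sqrt(-1716). Hence Gal(Q(sqrt(-1716))/Q) = Z/2Z.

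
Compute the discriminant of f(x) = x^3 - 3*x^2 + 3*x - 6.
Δ = -675

For x^3 + a x^2 + b x + c the discriminant is Δ = 18 a b c - 4 a^3 c + a^2 b^2 - 4 b^3 - 27 c^2.
Plug a = -3, b = 3, c = -6:
  18*(-3)*(3)*(-6) - 4*(-3)^3*(-6) + (-3)^2*(3)^2 - 4*(3)^3 - 27*(-6)^2
  = 972 + (-648) + 81 + (-108) + (-972)
  = -675.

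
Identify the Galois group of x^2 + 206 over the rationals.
Gal(K/Q) = Z/2Z (cyclic of order 2)

x^2 + 206 is irreducible over Q since -206 is not a rational square. The splitting field Q(sqrt(-206)) has degree 2 over Q, and its unique nontrivial automorphism is sqrt(-206) ↦ -sqrt(-206). Hence Gal(Q(sqrt(-206))/Q) = Z/2Z.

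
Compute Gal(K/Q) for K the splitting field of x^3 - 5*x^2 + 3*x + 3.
Gal(K/Q) = S_3 (symmetric group of order 6)

Compute the discriminant of x^3 + (-5)*x^2 + (3)*x + (3): Δ = 564. Since Δ is not a rational square, the Galois group is not contained in A_3; it must be the full S_3 (irreducibility of the cubic rules out anything smaller).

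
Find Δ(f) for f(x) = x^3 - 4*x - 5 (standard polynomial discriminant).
Δ = -419

For x^3 + a x^2 + b x + c the discriminant is Δ = 18 a b c - 4 a^3 c + a^2 b^2 - 4 b^3 - 27 c^2.
Plug a = 0, b = -4, c = -5:
  18*(0)*(-4)*(-5) - 4*(0)^3*(-5) + (0)^2*(-4)^2 - 4*(-4)^3 - 27*(-5)^2
  = 0 + (0) + 0 + (256) + (-675)
  = -419.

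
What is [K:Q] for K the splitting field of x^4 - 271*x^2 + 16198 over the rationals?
[K:Q] = 4

f factors as (x^2 - 89)(x^2 - 182); the splitting field is K = Q(sqrt(89), sqrt(182)). Since 89, 182, and 16198 are all non-squares in Q, the three subfields Q(sqrt(89)), Q(sqrt(182)), Q(sqrt(16198)) are distinct degree-2 extensions, so [K:Q] = 4 (Klein four Galois group).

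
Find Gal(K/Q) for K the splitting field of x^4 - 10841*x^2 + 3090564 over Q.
Gal(K/Q) = Z/2Z (cyclic of order 2)

f factors as (x^2 - 293)(x^2 - 10548), so the splitting field is K = Q(sqrt(293), sqrt(10548)). The squarefree part of 293 is 293 and the squarefree part of 10548 is also 293, so sqrt(293) and sqrt(10548) are both rational multiples of sqrt(293). Hence Q(sqrt(293)) = Q(sqrt(10548)) = Q(sqrt(293)), and the splitting field collapses to a single degree-2 extension with Galois group Z/2Z.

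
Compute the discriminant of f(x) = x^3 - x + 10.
Δ = -2696

For a depressed cubic x^3 + p x + q the discriminant is Δ = -4 p^3 - 27 q^2 = -4*(-1)^3 - 27*(10)^2 = 4 - 2700 = -2696.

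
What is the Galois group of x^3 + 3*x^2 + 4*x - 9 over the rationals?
Gal(K/Q) = S_3 (symmetric group of order 6)

Compute the discriminant of x^3 + (3)*x^2 + (4)*x + (-9): Δ = -3271. Since Δ is not a rational square, the Galois group is not contained in A_3; it must be the full S_3 (irreducibility of the cubic rules out anything smaller).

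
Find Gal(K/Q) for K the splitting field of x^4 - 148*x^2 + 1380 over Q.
Gal(K/Q) = V_4 (Klein four-group, Z/2Z × Z/2Z)

f factors as (x^2 - 10)(x^2 - 138), so the splitting field is K = Q(sqrt(10), sqrt(138)). The elements 10, 138, 1380 are all non-squares in Q, so sqrt(10) and sqrt(138) generate independent quadratic extensions. Thus [K:Q] = 4 and Gal(K/Q) is generated by the two order-2 automorphisms sqrt(10) ↦ -sqrt(10) and sqrt(138) ↦ -sqrt(138), giving V_4.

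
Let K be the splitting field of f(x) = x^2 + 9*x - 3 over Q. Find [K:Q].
[K:Q] = 2

The discriminant of x^2 + (9)*x + (-3) is b^2 - 4c = 81 - (-12) = 93. Since 93 is not a perfect square in Q, the polynomial is irreducible over Q. Its two roots generate a degree-2 extension, so [K:Q] = 2.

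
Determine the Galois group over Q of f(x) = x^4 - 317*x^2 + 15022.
Gal(K/Q) = V_4 (Klein four-group, Z/2Z × Z/2Z)

f factors as (x^2 - 259)(x^2 - 58), so the splitting field is K = Q(sqrt(259), sqrt(58)). The elements 259, 58, 15022 are all non-squares in Q, so sqrt(259) and sqrt(58) generate independent quadratic extensions. Thus [K:Q] = 4 and Gal(K/Q) is generated by the two order-2 automorphisms sqrt(259) ↦ -sqrt(259) and sqrt(58) ↦ -sqrt(58), giving V_4.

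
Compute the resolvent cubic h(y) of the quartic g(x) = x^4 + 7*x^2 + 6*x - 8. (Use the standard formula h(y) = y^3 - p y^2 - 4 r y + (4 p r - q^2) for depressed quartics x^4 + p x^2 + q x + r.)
h(y) = y^3 - 7*y^2 + 32*y - 260

Identify coefficients: p = 7, q = 6, r = -8.
Plug into h(y) = y^3 - p y^2 - 4 r y + (4 p r - q^2):
  h(y) = y^3 - (7) y^2 - 4*(-8) y + (4*(7)*(-8) - (6)^2)
       = y^3 + (-7) y^2 + (32) y + (-260).
Simplifying: h(y) = y^3 - 7*y^2 + 32*y - 260.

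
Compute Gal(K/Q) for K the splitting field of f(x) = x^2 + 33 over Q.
Gal(K/Q) = Z/2Z (cyclic of order 2)

x^2 + 33 is irreducible over Q since -33 is not a rational square. The splitting field Q(sqrt(-33)) has degree 2 over Q, and its unique nontrivial automorphism is sqrt(-33) ↦ -sqrt(-33). Hence Gal(Q(sqrt(-33))/Q) = Z/2Z.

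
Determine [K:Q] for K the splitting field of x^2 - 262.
[K:Q] = 2

The polynomial x^2 - 262 is irreducible over Q since 262 is not a perfect square. Its splitting field is Q(sqrt(262)), which has degree 2 over Q.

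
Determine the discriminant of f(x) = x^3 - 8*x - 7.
Δ = 725

For a depressed cubic x^3 + p x + q the discriminant is Δ = -4 p^3 - 27 q^2 = -4*(-8)^3 - 27*(-7)^2 = 2048 - 1323 = 725.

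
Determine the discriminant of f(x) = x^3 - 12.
Δ = -3888

For a depressed cubic x^3 + p x + q the discriminant is Δ = -4 p^3 - 27 q^2 = -4*(0)^3 - 27*(-12)^2 = 0 - 3888 = -3888.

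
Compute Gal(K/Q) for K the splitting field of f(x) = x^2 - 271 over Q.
Gal(K/Q) = Z/2Z (cyclic of order 2)

x^2 - 271 is irreducible over Q since 271 is not a rational square. The splitting field Q(sqrt(271)) has degree 2 over Q, and its unique nontrivial automorphism is sqrt(271) ↦ -sqrt(271). Hence Gal(Q(sqrt(271))/Q) = Z/2Z.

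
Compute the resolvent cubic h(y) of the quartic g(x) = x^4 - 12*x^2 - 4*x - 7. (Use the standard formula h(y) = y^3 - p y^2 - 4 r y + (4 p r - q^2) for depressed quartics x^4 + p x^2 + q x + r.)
h(y) = y^3 + 12*y^2 + 28*y + 320

Identify coefficients: p = -12, q = -4, r = -7.
Plug into h(y) = y^3 - p y^2 - 4 r y + (4 p r - q^2):
  h(y) = y^3 - (-12) y^2 - 4*(-7) y + (4*(-12)*(-7) - (-4)^2)
       = y^3 + (12) y^2 + (28) y + (320).
Simplifying: h(y) = y^3 + 12*y^2 + 28*y + 320.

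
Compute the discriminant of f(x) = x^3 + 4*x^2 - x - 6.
Δ = 1016

For x^3 + a x^2 + b x + c the discriminant is Δ = 18 a b c - 4 a^3 c + a^2 b^2 - 4 b^3 - 27 c^2.
Plug a = 4, b = -1, c = -6:
  18*(4)*(-1)*(-6) - 4*(4)^3*(-6) + (4)^2*(-1)^2 - 4*(-1)^3 - 27*(-6)^2
  = 432 + (1536) + 16 + (4) + (-972)
  = 1016.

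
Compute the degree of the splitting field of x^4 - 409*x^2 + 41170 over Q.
[K:Q] = 4

f factors as (x^2 - 179)(x^2 - 230); the splitting field is K = Q(sqrt(179), sqrt(230)). Since 179, 230, and 41170 are all non-squares in Q, the three subfields Q(sqrt(179)), Q(sqrt(230)), Q(sqrt(41170)) are distinct degree-2 extensions, so [K:Q] = 4 (Klein four Galois group).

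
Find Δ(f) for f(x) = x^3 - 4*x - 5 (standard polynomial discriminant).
Δ = -419

For a depressed cubic x^3 + p x + q the discriminant is Δ = -4 p^3 - 27 q^2 = -4*(-4)^3 - 27*(-5)^2 = 256 - 675 = -419.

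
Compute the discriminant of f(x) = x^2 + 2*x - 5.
Δ = 24

For a quadratic a x^2 + b x + c the discriminant is Δ = b^2 - 4ac = (2)^2 - 4*(1)*(-5) = 4 - (-20) = 24.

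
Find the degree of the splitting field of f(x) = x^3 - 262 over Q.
[K:Q] = 6

x^3 - 262 has one real root r = 262^(1/3) and two complex roots r*zeta_3, r*zeta_3^2 where zeta_3 = e^(2*pi*i/3). The splitting field is Q(r, zeta_3). [Q(r):Q] = 3 and [Q(zeta_3):Q] = 2 with gcd = 1, so [Q(r, zeta_3):Q] = 3 * 2 = 6.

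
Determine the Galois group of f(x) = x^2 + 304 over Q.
Gal(K/Q) = Z/2Z (cyclic of order 2)

x^2 + 304 is irreducible over Q since -304 is not a rational square. The splitting field Q(sqrt(-304)) has degree 2 over Q, and its unique nontrivial automorphism is sqrt(-304) ↦ -sqrt(-304). Hence Gal(Q(sqrt(-304))/Q) = Z/2Z.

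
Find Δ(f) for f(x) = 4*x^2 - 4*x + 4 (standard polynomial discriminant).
Δ = -48

For a quadratic a x^2 + b x + c the discriminant is Δ = b^2 - 4ac = (-4)^2 - 4*(4)*(4) = 16 - (64) = -48.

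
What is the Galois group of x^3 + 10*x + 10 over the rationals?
Gal(K/Q) = S_3 (symmetric group of order 6)

Compute the discriminant of x^3 + (0)*x^2 + (10)*x + (10): Δ = -6700. Since Δ is not a rational square, the Galois group is not contained in A_3; it must be the full S_3 (irreducibility of the cubic rules out anything smaller).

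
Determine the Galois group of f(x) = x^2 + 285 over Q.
Gal(K/Q) = Z/2Z (cyclic of order 2)

x^2 + 285 is irreducible over Q since -285 is not a rational square. The splitting field Q(sqrt(-285)) has degree 2 over Q, and its unique nontrivial automorphism is sqrt(-285) ↦ -sqrt(-285). Hence Gal(Q(sqrt(-285))/Q) = Z/2Z.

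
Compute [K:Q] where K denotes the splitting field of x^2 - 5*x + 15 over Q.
[K:Q] = 2

The discriminant of x^2 + (-5)*x + (15) is b^2 - 4c = 25 - (60) = -35. Since -35 is not a perfect square in Q, the polynomial is irreducible over Q. Its two roots generate a degree-2 extension, so [K:Q] = 2.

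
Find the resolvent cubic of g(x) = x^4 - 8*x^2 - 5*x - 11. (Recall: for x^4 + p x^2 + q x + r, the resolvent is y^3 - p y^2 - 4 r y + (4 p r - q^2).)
h(y) = y^3 + 8*y^2 + 44*y + 327

Identify coefficients: p = -8, q = -5, r = -11.
Plug into h(y) = y^3 - p y^2 - 4 r y + (4 p r - q^2):
  h(y) = y^3 - (-8) y^2 - 4*(-11) y + (4*(-8)*(-11) - (-5)^2)
       = y^3 + (8) y^2 + (44) y + (327).
Simplifying: h(y) = y^3 + 8*y^2 + 44*y + 327.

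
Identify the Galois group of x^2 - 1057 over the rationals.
Gal(K/Q) = Z/2Z (cyclic of order 2)

x^2 - 1057 is irreducible over Q since 1057 is not a rational square. The splitting field Q(sqrt(1057)) has degree 2 over Q, and its unique nontrivial automorphism is sqrt(1057) ↦ -sqrt(1057). Hence Gal(Q(sqrt(1057))/Q) = Z/2Z.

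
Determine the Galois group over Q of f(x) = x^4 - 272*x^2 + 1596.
Gal(K/Q) = V_4 (Klein four-group, Z/2Z × Z/2Z)

f factors as (x^2 - 6)(x^2 - 266), so the splitting field is K = Q(sqrt(6), sqrt(266)). The elements 6, 266, 1596 are all non-squares in Q, so sqrt(6) and sqrt(266) generate independent quadratic extensions. Thus [K:Q] = 4 and Gal(K/Q) is generated by the two order-2 automorphisms sqrt(6) ↦ -sqrt(6) and sqrt(266) ↦ -sqrt(266), giving V_4.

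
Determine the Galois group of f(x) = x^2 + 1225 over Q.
Gal(K/Q) = Z/2Z (cyclic of order 2)

x^2 + 1225 is irreducible over Q since -1225 is not a rational square. The splitting field Q(sqrt(-1225)) has degree 2 over Q, and its unique nontrivial automorphism is sqrt(-1225) ↦ -sqrt(-1225). Hence Gal(Q(sqrt(-1225))/Q) = Z/2Z.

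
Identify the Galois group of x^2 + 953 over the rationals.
Gal(K/Q) = Z/2Z (cyclic of order 2)

x^2 + 953 is irreducible over Q since -953 is not a rational square. The splitting field Q(sqrt(-953)) has degree 2 over Q, and its unique nontrivial automorphism is sqrt(-953) ↦ -sqrt(-953). Hence Gal(Q(sqrt(-953))/Q) = Z/2Z.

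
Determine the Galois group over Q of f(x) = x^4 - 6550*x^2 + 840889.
Gal(K/Q) = Z/2Z (cyclic of order 2)

f factors as (x^2 - 6419)(x^2 - 131), so the splitting field is K = Q(sqrt(6419), sqrt(131)). The squarefree part of 6419 is 131 and the squarefree part of 131 is also 131, so sqrt(6419) and sqrt(131) are both rational multiples of sqrt(131). Hence Q(sqrt(6419)) = Q(sqrt(131)) = Q(sqrt(131)), and the splitting field collapses to a single degree-2 extension with Galois group Z/2Z.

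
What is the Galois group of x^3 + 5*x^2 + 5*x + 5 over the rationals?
Gal(K/Q) = S_3 (symmetric group of order 6)

Compute the discriminant of x^3 + (5)*x^2 + (5)*x + (5): Δ = -800. Since Δ is not a rational square, the Galois group is not contained in A_3; it must be the full S_3 (irreducibility of the cubic rules out anything smaller).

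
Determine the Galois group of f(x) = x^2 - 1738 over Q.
Gal(K/Q) = Z/2Z (cyclic of order 2)

x^2 - 1738 is irreducible over Q since 1738 is not a rational square. The splitting field Q(sqrt(1738)) has degree 2 over Q, and its unique nontrivial automorphism is sqrt(1738) ↦ -sqrt(1738). Hence Gal(Q(sqrt(1738))/Q) = Z/2Z.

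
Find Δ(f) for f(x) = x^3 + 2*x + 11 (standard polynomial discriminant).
Δ = -3299

For a depressed cubic x^3 + p x + q the discriminant is Δ = -4 p^3 - 27 q^2 = -4*(2)^3 - 27*(11)^2 = -32 - 3267 = -3299.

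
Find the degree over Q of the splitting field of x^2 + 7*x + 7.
[K:Q] = 2

The discriminant of x^2 + (7)*x + (7) is b^2 - 4c = 49 - (28) = 21. Since 21 is not a perfect square in Q, the polynomial is irreducible over Q. Its two roots generate a degree-2 extension, so [K:Q] = 2.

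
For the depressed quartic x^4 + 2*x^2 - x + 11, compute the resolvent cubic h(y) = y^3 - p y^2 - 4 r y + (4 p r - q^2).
h(y) = y^3 - 2*y^2 - 44*y + 87

Identify coefficients: p = 2, q = -1, r = 11.
Plug into h(y) = y^3 - p y^2 - 4 r y + (4 p r - q^2):
  h(y) = y^3 - (2) y^2 - 4*(11) y + (4*(2)*(11) - (-1)^2)
       = y^3 + (-2) y^2 + (-44) y + (87).
Simplifying: h(y) = y^3 - 2*y^2 - 44*y + 87.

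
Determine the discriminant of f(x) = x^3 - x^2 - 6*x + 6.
Δ = 600

For x^3 + a x^2 + b x + c the discriminant is Δ = 18 a b c - 4 a^3 c + a^2 b^2 - 4 b^3 - 27 c^2.
Plug a = -1, b = -6, c = 6:
  18*(-1)*(-6)*(6) - 4*(-1)^3*(6) + (-1)^2*(-6)^2 - 4*(-6)^3 - 27*(6)^2
  = 648 + (24) + 36 + (864) + (-972)
  = 600.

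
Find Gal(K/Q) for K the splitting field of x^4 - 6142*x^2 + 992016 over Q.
Gal(K/Q) = Z/2Z (cyclic of order 2)

f factors as (x^2 - 5976)(x^2 - 166), so the splitting field is K = Q(sqrt(5976), sqrt(166)). The squarefree part of 5976 is 166 and the squarefree part of 166 is also 166, so sqrt(5976) and sqrt(166) are both rational multiples of sqrt(166). Hence Q(sqrt(5976)) = Q(sqrt(166)) = Q(sqrt(166)), and the splitting field collapses to a single degree-2 extension with Galois group Z/2Z.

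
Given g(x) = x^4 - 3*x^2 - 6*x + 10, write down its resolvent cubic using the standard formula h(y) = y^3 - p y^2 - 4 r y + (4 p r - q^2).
h(y) = y^3 + 3*y^2 - 40*y - 156

Identify coefficients: p = -3, q = -6, r = 10.
Plug into h(y) = y^3 - p y^2 - 4 r y + (4 p r - q^2):
  h(y) = y^3 - (-3) y^2 - 4*(10) y + (4*(-3)*(10) - (-6)^2)
       = y^3 + (3) y^2 + (-40) y + (-156).
Simplifying: h(y) = y^3 + 3*y^2 - 40*y - 156.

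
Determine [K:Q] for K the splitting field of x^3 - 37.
[K:Q] = 6

x^3 - 37 has one real root r = 37^(1/3) and two complex roots r*zeta_3, r*zeta_3^2 where zeta_3 = e^(2*pi*i/3). The splitting field is Q(r, zeta_3). [Q(r):Q] = 3 and [Q(zeta_3):Q] = 2 with gcd = 1, so [Q(r, zeta_3):Q] = 3 * 2 = 6.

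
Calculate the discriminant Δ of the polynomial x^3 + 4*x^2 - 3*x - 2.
Δ = 1088

For x^3 + a x^2 + b x + c the discriminant is Δ = 18 a b c - 4 a^3 c + a^2 b^2 - 4 b^3 - 27 c^2.
Plug a = 4, b = -3, c = -2:
  18*(4)*(-3)*(-2) - 4*(4)^3*(-2) + (4)^2*(-3)^2 - 4*(-3)^3 - 27*(-2)^2
  = 432 + (512) + 144 + (108) + (-108)
  = 1088.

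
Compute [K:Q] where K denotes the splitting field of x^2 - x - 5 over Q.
[K:Q] = 2

The discriminant of x^2 + (-1)*x + (-5) is b^2 - 4c = 1 - (-20) = 21. Since 21 is not a perfect square in Q, the polynomial is irreducible over Q. Its two roots generate a degree-2 extension, so [K:Q] = 2.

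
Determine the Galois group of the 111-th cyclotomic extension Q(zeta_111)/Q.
|Gal(Q(zeta_111)/Q)| = phi(111) = 72; group ≅ (Z/111Z)^* ≅ Z/2Z × Z/36Z

The n-th cyclotomic polynomial Φ_111(x) is the minimal polynomial of zeta_111 over Q and has degree phi(111) = 72. So Q(zeta_111) is a degree-72 Galois extension with Galois group (Z/111Z)^*. By CRT, (Z/111Z)^* ≅ (Z/3Z)^* × (Z/37Z)^*. Each prime-power unit group is (Z/3Z)^* ≅ Z/2Z; (Z/37Z)^* ≅ Z/36Z. Hence Gal(Q(zeta_111)/Q) ≅ Z/2Z × Z/36Z.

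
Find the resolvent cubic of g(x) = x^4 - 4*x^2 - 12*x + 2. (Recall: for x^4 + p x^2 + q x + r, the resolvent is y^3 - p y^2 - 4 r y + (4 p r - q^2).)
h(y) = y^3 + 4*y^2 - 8*y - 176

Identify coefficients: p = -4, q = -12, r = 2.
Plug into h(y) = y^3 - p y^2 - 4 r y + (4 p r - q^2):
  h(y) = y^3 - (-4) y^2 - 4*(2) y + (4*(-4)*(2) - (-12)^2)
       = y^3 + (4) y^2 + (-8) y + (-176).
Simplifying: h(y) = y^3 + 4*y^2 - 8*y - 176.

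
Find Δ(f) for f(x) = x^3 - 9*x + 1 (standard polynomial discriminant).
Δ = 2889

For a depressed cubic x^3 + p x + q the discriminant is Δ = -4 p^3 - 27 q^2 = -4*(-9)^3 - 27*(1)^2 = 2916 - 27 = 2889.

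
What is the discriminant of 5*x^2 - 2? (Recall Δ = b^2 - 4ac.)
Δ = 40

For a quadratic a x^2 + b x + c the discriminant is Δ = b^2 - 4ac = (0)^2 - 4*(5)*(-2) = 0 - (-40) = 40.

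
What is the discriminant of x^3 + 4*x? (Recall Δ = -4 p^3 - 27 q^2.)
Δ = -256

For a depressed cubic x^3 + p x + q the discriminant is Δ = -4 p^3 - 27 q^2 = -4*(4)^3 - 27*(0)^2 = -256 - 0 = -256.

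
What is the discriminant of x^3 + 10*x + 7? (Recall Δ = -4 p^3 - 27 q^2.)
Δ = -5323

For a depressed cubic x^3 + p x + q the discriminant is Δ = -4 p^3 - 27 q^2 = -4*(10)^3 - 27*(7)^2 = -4000 - 1323 = -5323.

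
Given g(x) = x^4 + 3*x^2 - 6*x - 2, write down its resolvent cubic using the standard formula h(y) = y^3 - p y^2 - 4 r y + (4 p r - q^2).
h(y) = y^3 - 3*y^2 + 8*y - 60

Identify coefficients: p = 3, q = -6, r = -2.
Plug into h(y) = y^3 - p y^2 - 4 r y + (4 p r - q^2):
  h(y) = y^3 - (3) y^2 - 4*(-2) y + (4*(3)*(-2) - (-6)^2)
       = y^3 + (-3) y^2 + (8) y + (-60).
Simplifying: h(y) = y^3 - 3*y^2 + 8*y - 60.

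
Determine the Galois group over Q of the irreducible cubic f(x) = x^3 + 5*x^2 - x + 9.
Gal(K/Q) = S_3 (symmetric group of order 6)

Compute the discriminant of x^3 + (5)*x^2 + (-1)*x + (9): Δ = -7468. Since Δ is not a rational square, the Galois group is not contained in A_3; it must be the full S_3 (irreducibility of the cubic rules out anything smaller).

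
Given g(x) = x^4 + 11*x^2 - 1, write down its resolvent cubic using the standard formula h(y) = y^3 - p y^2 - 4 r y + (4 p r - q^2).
h(y) = y^3 - 11*y^2 + 4*y - 44

Identify coefficients: p = 11, q = 0, r = -1.
Plug into h(y) = y^3 - p y^2 - 4 r y + (4 p r - q^2):
  h(y) = y^3 - (11) y^2 - 4*(-1) y + (4*(11)*(-1) - (0)^2)
       = y^3 + (-11) y^2 + (4) y + (-44).
Simplifying: h(y) = y^3 - 11*y^2 + 4*y - 44.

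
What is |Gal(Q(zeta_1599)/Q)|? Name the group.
|Gal(Q(zeta_1599)/Q)| = phi(1599) = 960; group ≅ (Z/1599Z)^* ≅ Z/2Z × Z/12Z × Z/40Z

The n-th cyclotomic polynomial Φ_1599(x) is the minimal polynomial of zeta_1599 over Q and has degree phi(1599) = 960. So Q(zeta_1599) is a degree-960 Galois extension with Galois group (Z/1599Z)^*. By CRT, (Z/1599Z)^* ≅ (Z/3Z)^* × (Z/13Z)^* × (Z/41Z)^*. Each prime-power unit group is (Z/3Z)^* ≅ Z/2Z; (Z/13Z)^* ≅ Z/12Z; (Z/41Z)^* ≅ Z/40Z. Hence Gal(Q(zeta_1599)/Q) ≅ Z/2Z × Z/12Z × Z/40Z.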